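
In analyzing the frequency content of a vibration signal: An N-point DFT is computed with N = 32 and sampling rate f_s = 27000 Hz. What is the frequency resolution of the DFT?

DFT frequency resolution = f_s / N
= 27000 / 32 = 3375/4 Hz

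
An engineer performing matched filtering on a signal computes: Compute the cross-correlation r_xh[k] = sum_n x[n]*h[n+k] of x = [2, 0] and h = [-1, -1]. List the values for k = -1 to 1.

Both sequences indexed from 0 and zero outside their support.
Lags with overlap: k = -1 to 1.
  r_xh[-1] = x[1]*h[0] = 0
  r_xh[0] = x[0]*h[0] + x[1]*h[1] = -2
  r_xh[1] = x[0]*h[1] = -2
r_xh = [0, -2, -2] (for k = -1, ..., 1)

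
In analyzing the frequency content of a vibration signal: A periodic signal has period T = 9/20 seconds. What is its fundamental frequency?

The fundamental frequency is the reciprocal of the period.
f = 1/T = 1/(9/20) = 20/9 Hz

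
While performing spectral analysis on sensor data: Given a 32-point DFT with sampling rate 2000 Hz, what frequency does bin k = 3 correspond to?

The frequency of DFT bin k is: f_k = k * f_s / N
f_3 = 3 * 2000 / 32 = 375/2 Hz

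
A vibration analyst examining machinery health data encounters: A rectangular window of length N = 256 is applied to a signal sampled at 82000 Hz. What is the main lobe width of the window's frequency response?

For a rectangular window of length N,
the main lobe width in frequency is 2*f_s/N.
= 2*82000/256 = 5125/8 Hz
This determines the minimum frequency separation for resolving two sinusoids.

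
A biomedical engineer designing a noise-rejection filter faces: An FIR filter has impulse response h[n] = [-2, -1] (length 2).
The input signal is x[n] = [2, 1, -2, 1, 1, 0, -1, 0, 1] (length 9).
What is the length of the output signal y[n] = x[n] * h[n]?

For linear convolution, the output length is:
len(y) = len(x) + len(h) - 1 = 9 + 2 - 1 = 10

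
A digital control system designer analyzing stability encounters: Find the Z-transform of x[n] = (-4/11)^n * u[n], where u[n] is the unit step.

The Z-transform of a^n * u[n] is z/(z-a) for |z| > |a|.
Here a = -4/11, so X(z) = z/(z - (-4/11)) = 11z/(11z + 4)
ROC: |z| > 4/11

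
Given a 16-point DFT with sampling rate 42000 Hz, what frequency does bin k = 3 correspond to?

The frequency of DFT bin k is: f_k = k * f_s / N
f_3 = 3 * 42000 / 16 = 7875 Hz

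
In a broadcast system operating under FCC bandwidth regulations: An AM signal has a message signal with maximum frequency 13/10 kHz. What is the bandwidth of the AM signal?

In AM (double-sideband), the bandwidth is twice the message frequency.
BW = 2 * f_m = 2 * 13/10 kHz = 13/5 kHz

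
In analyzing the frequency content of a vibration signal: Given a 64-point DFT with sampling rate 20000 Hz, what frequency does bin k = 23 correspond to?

The frequency of DFT bin k is: f_k = k * f_s / N
f_23 = 23 * 20000 / 64 = 14375/2 Hz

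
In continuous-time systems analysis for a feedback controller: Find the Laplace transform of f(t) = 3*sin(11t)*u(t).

Standard pair: sin(wt)*u(t) <-> w/(s^2+w^2)
With w = 11: L{3*sin(11t)*u(t)} = 33/(s^2+121)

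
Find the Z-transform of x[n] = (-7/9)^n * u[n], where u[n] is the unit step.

The Z-transform of a^n * u[n] is z/(z-a) for |z| > |a|.
Here a = -7/9, so X(z) = z/(z - (-7/9)) = 9z/(9z + 7)
ROC: |z| > 7/9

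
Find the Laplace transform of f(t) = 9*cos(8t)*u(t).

Standard pair: cos(wt)*u(t) <-> s/(s^2+w^2)
With w = 8: L{9*cos(8t)*u(t)} = 9s/(s^2+64)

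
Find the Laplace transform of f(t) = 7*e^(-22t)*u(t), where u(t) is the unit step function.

Standard Laplace transform pair:
e^(-at)*u(t) <-> 1/(s+a)
With a = 22: L{7*e^(-22t)*u(t)} = 7/(s+22), ROC: Re(s) > -22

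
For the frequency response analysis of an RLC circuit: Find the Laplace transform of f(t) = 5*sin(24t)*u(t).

Standard pair: sin(wt)*u(t) <-> w/(s^2+w^2)
With w = 24: L{5*sin(24t)*u(t)} = 120/(s^2+576)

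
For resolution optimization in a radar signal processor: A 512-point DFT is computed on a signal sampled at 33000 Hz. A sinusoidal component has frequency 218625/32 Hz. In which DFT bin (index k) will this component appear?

DFT frequency resolution = f_s/N = 33000/512 = 4125/64 Hz
Bin index k = f_signal / resolution = 218625/32 / 4125/64 = 106
The signal frequency 218625/32 Hz falls in DFT bin k = 106.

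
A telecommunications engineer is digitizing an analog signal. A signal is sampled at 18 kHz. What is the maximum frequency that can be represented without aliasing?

The maximum frequency that can be represented without aliasing
is the Nyquist frequency: f_max = f_s / 2 = 18 kHz / 2 = 9 kHz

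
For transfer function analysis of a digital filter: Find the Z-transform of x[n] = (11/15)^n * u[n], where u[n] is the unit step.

The Z-transform of a^n * u[n] is z/(z-a) for |z| > |a|.
Here a = 11/15, so X(z) = z/(z - (11/15)) = 15z/(15z - 11)
ROC: |z| > 11/15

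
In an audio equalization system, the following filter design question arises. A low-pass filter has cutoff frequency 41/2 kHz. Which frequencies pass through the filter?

A low-pass filter passes all frequencies below the cutoff frequency 41/2 kHz and attenuates higher frequencies.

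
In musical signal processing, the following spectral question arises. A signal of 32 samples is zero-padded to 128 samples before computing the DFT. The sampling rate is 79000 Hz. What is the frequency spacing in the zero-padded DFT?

Original DFT: N = 32, resolution = f_s/N = 79000/32 = 9875/4 Hz
Zero-padded DFT: N = 128, resolution = f_s/N = 79000/128 = 9875/16 Hz
Zero-padding interpolates the spectrum (finer frequency grid)
but does NOT improve the true spectral resolution (ability to resolve close frequencies).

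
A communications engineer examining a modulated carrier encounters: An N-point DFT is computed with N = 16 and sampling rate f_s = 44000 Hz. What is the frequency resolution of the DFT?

DFT frequency resolution = f_s / N
= 44000 / 16 = 2750 Hz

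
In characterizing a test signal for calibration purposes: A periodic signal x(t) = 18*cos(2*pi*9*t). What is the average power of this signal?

Average power of A*cos(wt) is A^2/2.
P = 18^2 / 2 = 324/2 = 162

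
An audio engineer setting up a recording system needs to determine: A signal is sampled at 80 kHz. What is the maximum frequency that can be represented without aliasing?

The maximum frequency that can be represented without aliasing
is the Nyquist frequency: f_max = f_s / 2 = 80 kHz / 2 = 40 kHz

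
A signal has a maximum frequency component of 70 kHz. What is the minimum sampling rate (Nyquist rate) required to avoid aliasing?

By the Nyquist-Shannon sampling theorem,
the minimum sampling rate (Nyquist rate) must be at least 2 * f_max.
Nyquist rate = 2 * 70 kHz = 140 kHz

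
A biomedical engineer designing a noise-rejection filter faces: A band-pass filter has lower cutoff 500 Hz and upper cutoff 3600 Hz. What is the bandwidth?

Bandwidth = f_high - f_low
= 3600 Hz - 500 Hz = 3100 Hz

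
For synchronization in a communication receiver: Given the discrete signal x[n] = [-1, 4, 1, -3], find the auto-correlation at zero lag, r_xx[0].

The auto-correlation at zero lag r_xx[0] equals the signal energy.
r_xx[0] = sum of x[n]^2 = (-1)^2 + 4^2 + 1^2 + (-3)^2
= 1 + 16 + 1 + 9 = 27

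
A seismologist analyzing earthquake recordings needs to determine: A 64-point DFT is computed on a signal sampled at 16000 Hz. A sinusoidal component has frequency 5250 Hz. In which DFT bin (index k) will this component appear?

DFT frequency resolution = f_s/N = 16000/64 = 250 Hz
Bin index k = f_signal / resolution = 5250 / 250 = 21
The signal frequency 5250 Hz falls in DFT bin k = 21.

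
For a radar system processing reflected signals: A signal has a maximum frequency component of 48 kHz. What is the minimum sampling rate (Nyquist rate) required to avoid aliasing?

By the Nyquist-Shannon sampling theorem,
the minimum sampling rate (Nyquist rate) must be at least 2 * f_max.
Nyquist rate = 2 * 48 kHz = 96 kHz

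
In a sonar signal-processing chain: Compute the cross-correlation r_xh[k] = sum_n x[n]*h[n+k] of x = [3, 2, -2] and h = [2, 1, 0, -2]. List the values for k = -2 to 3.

Both sequences indexed from 0 and zero outside their support.
Lags with overlap: k = -2 to 3.
  r_xh[-2] = x[2]*h[0] = -4
  r_xh[-1] = x[1]*h[0] + x[2]*h[1] = 2
  r_xh[0] = x[0]*h[0] + x[1]*h[1] + x[2]*h[2] = 8
  r_xh[1] = x[0]*h[1] + x[1]*h[2] + x[2]*h[3] = 7
  r_xh[2] = x[0]*h[2] + x[1]*h[3] = -4
  r_xh[3] = x[0]*h[3] = -6
r_xh = [-4, 2, 8, 7, -4, -6] (for k = -2, ..., 3)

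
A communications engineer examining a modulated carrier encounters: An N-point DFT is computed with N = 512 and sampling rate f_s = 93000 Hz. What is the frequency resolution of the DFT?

DFT frequency resolution = f_s / N
= 93000 / 512 = 11625/64 Hz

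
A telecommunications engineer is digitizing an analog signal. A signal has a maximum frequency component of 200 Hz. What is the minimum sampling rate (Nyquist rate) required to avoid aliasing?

By the Nyquist-Shannon sampling theorem,
the minimum sampling rate (Nyquist rate) must be at least 2 * f_max.
Nyquist rate = 2 * 200 Hz = 400 Hz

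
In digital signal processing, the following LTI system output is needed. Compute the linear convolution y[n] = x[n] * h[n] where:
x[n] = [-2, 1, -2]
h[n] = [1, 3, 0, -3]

y[n] = sum_k x[k]*h[n-k]. Output length = len(x) + len(h) - 1 = 3 + 4 - 1 = 6.
y[0] = -2*1 = -2
y[1] = 1*1 + -2*3 = -5
y[2] = -2*1 + 1*3 + -2*0 = 1
y[3] = -2*3 + 1*0 + -2*-3 = 0
y[4] = -2*0 + 1*-3 = -3
y[5] = -2*-3 = 6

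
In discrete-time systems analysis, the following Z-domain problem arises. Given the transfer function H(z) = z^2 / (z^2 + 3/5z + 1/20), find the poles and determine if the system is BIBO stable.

Poles are roots of the denominator: z^2 + 3/5z + 1/20 = 0.
Quadratic formula: z = [-(3/5) +/- sqrt((3/5)^2 - 4*(1/20))] / 2
Discriminant = 9/25 - 1/5 = 4/25; sqrt = 2/5.
z = (-3/5 +/- 2/5) / 2 => z = -1/10 or z = -1/2.
|p1| = 1/10, |p2| = 1/2.
For BIBO stability, all poles must lie inside the unit circle (|p| < 1).
System is STABLE since both |p| < 1.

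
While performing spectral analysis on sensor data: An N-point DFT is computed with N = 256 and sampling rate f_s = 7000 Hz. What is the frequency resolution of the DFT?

DFT frequency resolution = f_s / N
= 7000 / 256 = 875/32 Hz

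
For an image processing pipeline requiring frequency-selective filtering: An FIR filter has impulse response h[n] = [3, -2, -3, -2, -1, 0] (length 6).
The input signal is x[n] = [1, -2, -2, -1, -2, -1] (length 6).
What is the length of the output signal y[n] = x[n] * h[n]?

For linear convolution, the output length is:
len(y) = len(x) + len(h) - 1 = 6 + 6 - 1 = 11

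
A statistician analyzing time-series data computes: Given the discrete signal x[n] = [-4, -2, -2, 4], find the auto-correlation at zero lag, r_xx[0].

The auto-correlation at zero lag r_xx[0] equals the signal energy.
r_xx[0] = sum of x[n]^2 = (-4)^2 + (-2)^2 + (-2)^2 + 4^2
= 16 + 4 + 4 + 16 = 40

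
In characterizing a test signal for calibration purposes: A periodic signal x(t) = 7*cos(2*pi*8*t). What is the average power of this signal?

Average power of A*cos(wt) is A^2/2.
P = 7^2 / 2 = 49/2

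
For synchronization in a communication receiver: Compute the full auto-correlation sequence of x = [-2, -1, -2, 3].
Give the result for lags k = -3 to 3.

r_xx[k] = sum_m x[m]*x[m+k], indexed from 0, for k = -3 to 3:
  r_xx[-3] = x[3]*x[0] = -6
  r_xx[-2] = x[2]*x[0] + x[3]*x[1] = 1
  r_xx[-1] = x[1]*x[0] + x[2]*x[1] + x[3]*x[2] = -2
  r_xx[0] = x[0]*x[0] + x[1]*x[1] + x[2]*x[2] + x[3]*x[3] = 18
  r_xx[1] = x[0]*x[1] + x[1]*x[2] + x[2]*x[3] = -2
  r_xx[2] = x[0]*x[2] + x[1]*x[3] = 1
  r_xx[3] = x[0]*x[3] = -6
r_xx = [-6, 1, -2, 18, -2, 1, -6]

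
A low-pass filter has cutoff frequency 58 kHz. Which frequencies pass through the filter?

A low-pass filter passes all frequencies below the cutoff frequency 58 kHz and attenuates higher frequencies.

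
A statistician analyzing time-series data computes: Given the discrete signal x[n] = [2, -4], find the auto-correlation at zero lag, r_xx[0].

The auto-correlation at zero lag r_xx[0] equals the signal energy.
r_xx[0] = sum of x[n]^2 = 2^2 + (-4)^2
= 4 + 16 = 20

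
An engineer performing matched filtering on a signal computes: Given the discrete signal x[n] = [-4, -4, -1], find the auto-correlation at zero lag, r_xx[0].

The auto-correlation at zero lag r_xx[0] equals the signal energy.
r_xx[0] = sum of x[n]^2 = (-4)^2 + (-4)^2 + (-1)^2
= 16 + 16 + 1 = 33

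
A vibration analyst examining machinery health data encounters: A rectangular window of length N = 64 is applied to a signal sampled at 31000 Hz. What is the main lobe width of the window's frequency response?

For a rectangular window of length N,
the main lobe width in frequency is 2*f_s/N.
= 2*31000/64 = 3875/4 Hz
This determines the minimum frequency separation for resolving two sinusoids.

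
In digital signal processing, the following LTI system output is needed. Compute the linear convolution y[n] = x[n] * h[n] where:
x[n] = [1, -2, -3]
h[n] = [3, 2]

y[n] = sum_k x[k]*h[n-k]. Output length = len(x) + len(h) - 1 = 3 + 2 - 1 = 4.
y[0] = 1*3 = 3
y[1] = -2*3 + 1*2 = -4
y[2] = -3*3 + -2*2 = -13
y[3] = -3*2 = -6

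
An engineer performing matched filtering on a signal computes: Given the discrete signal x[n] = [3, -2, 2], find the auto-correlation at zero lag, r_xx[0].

The auto-correlation at zero lag r_xx[0] equals the signal energy.
r_xx[0] = sum of x[n]^2 = 3^2 + (-2)^2 + 2^2
= 9 + 4 + 4 = 17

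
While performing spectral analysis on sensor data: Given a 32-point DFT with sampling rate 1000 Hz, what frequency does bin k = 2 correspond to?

The frequency of DFT bin k is: f_k = k * f_s / N
f_2 = 2 * 1000 / 32 = 125/2 Hz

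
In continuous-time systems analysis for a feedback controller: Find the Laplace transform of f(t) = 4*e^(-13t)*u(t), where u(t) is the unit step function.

Standard Laplace transform pair:
e^(-at)*u(t) <-> 1/(s+a)
With a = 13: L{4*e^(-13t)*u(t)} = 4/(s+13), ROC: Re(s) > -13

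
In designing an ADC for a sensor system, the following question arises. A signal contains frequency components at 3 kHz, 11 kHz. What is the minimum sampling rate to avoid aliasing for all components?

The highest frequency component is f_max = 11 kHz.
Nyquist rate = 2 * f_max = 2 * 11 kHz = 22 kHz.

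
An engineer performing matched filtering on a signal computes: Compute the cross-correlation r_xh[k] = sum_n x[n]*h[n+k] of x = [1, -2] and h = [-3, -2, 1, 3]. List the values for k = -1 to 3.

Both sequences indexed from 0 and zero outside their support.
Lags with overlap: k = -1 to 3.
  r_xh[-1] = x[1]*h[0] = 6
  r_xh[0] = x[0]*h[0] + x[1]*h[1] = 1
  r_xh[1] = x[0]*h[1] + x[1]*h[2] = -4
  r_xh[2] = x[0]*h[2] + x[1]*h[3] = -5
  r_xh[3] = x[0]*h[3] = 3
r_xh = [6, 1, -4, -5, 3] (for k = -1, ..., 3)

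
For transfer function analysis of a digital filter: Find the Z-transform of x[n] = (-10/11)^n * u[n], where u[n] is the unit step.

The Z-transform of a^n * u[n] is z/(z-a) for |z| > |a|.
Here a = -10/11, so X(z) = z/(z - (-10/11)) = 11z/(11z + 10)
ROC: |z| > 10/11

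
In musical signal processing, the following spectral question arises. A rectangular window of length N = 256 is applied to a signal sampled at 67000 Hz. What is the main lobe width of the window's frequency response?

For a rectangular window of length N,
the main lobe width in frequency is 2*f_s/N.
= 2*67000/256 = 8375/16 Hz
This determines the minimum frequency separation for resolving two sinusoids.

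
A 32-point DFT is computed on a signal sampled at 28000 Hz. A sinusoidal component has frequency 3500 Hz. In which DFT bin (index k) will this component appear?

DFT frequency resolution = f_s/N = 28000/32 = 875 Hz
Bin index k = f_signal / resolution = 3500 / 875 = 4
The signal frequency 3500 Hz falls in DFT bin k = 4.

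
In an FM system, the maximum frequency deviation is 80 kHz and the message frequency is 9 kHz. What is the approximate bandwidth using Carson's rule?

Carson's rule: BW = 2*(delta_f + f_m)
= 2*(80 + 9) kHz = 178 kHz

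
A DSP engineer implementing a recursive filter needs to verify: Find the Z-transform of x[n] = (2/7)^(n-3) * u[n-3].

Time-shifting property: if X(z) = Z{x[n]}, then Z{x[n-d]} = z^(-d) * X(z)
X(z) = z/(z - 2/7) for x[n] = (2/7)^n * u[n]
Z{x[n-3]} = z^(-3) * z/(z - 2/7) = z^(-2)/(z - 2/7)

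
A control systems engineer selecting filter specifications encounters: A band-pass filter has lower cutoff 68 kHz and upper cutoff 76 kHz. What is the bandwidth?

Bandwidth = f_high - f_low
= 76 kHz - 68 kHz = 8 kHz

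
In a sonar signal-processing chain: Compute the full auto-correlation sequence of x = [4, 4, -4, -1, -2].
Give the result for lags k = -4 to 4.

r_xx[k] = sum_m x[m]*x[m+k], indexed from 0, for k = -4 to 4:
  r_xx[-4] = x[4]*x[0] = -8
  r_xx[-3] = x[3]*x[0] + x[4]*x[1] = -12
  r_xx[-2] = x[2]*x[0] + x[3]*x[1] + x[4]*x[2] = -12
  r_xx[-1] = x[1]*x[0] + x[2]*x[1] + x[3]*x[2] + x[4]*x[3] = 6
  r_xx[0] = x[0]*x[0] + x[1]*x[1] + x[2]*x[2] + x[3]*x[3] + x[4]*x[4] = 53
  r_xx[1] = x[0]*x[1] + x[1]*x[2] + x[2]*x[3] + x[3]*x[4] = 6
  r_xx[2] = x[0]*x[2] + x[1]*x[3] + x[2]*x[4] = -12
  r_xx[3] = x[0]*x[3] + x[1]*x[4] = -12
  r_xx[4] = x[0]*x[4] = -8
r_xx = [-8, -12, -12, 6, 53, 6, -12, -12, -8]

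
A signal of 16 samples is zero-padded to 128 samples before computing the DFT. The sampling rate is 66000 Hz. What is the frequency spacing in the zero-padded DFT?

Original DFT: N = 16, resolution = f_s/N = 66000/16 = 4125 Hz
Zero-padded DFT: N = 128, resolution = f_s/N = 66000/128 = 4125/8 Hz
Zero-padding interpolates the spectrum (finer frequency grid)
but does NOT improve the true spectral resolution (ability to resolve close frequencies).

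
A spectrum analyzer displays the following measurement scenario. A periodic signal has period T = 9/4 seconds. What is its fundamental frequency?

The fundamental frequency is the reciprocal of the period.
f = 1/T = 1/(9/4) = 4/9 Hz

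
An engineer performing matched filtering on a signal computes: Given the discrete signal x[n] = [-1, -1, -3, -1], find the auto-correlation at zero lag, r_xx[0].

The auto-correlation at zero lag r_xx[0] equals the signal energy.
r_xx[0] = sum of x[n]^2 = (-1)^2 + (-1)^2 + (-3)^2 + (-1)^2
= 1 + 1 + 9 + 1 = 12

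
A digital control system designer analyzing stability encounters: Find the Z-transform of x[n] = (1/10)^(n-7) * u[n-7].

Time-shifting property: if X(z) = Z{x[n]}, then Z{x[n-d]} = z^(-d) * X(z)
X(z) = z/(z - 1/10) for x[n] = (1/10)^n * u[n]
Z{x[n-7]} = z^(-7) * z/(z - 1/10) = z^(-6)/(z - 1/10)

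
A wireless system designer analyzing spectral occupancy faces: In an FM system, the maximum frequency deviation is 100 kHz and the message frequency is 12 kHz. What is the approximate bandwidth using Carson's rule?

Carson's rule: BW = 2*(delta_f + f_m)
= 2*(100 + 12) kHz = 224 kHz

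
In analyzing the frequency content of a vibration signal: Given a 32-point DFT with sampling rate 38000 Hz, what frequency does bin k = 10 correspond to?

The frequency of DFT bin k is: f_k = k * f_s / N
f_10 = 10 * 38000 / 32 = 11875 Hz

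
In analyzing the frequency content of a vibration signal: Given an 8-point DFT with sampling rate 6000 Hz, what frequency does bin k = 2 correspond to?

The frequency of DFT bin k is: f_k = k * f_s / N
f_2 = 2 * 6000 / 8 = 1500 Hz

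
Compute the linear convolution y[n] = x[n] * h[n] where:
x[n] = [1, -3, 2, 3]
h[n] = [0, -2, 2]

y[n] = sum_k x[k]*h[n-k]. Output length = len(x) + len(h) - 1 = 4 + 3 - 1 = 6.
y[0] = 1*0 = 0
y[1] = -3*0 + 1*-2 = -2
y[2] = 2*0 + -3*-2 + 1*2 = 8
y[3] = 3*0 + 2*-2 + -3*2 = -10
y[4] = 3*-2 + 2*2 = -2
y[5] = 3*2 = 6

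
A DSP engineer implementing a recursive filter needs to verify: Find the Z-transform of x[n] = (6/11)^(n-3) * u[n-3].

Time-shifting property: if X(z) = Z{x[n]}, then Z{x[n-d]} = z^(-d) * X(z)
X(z) = z/(z - 6/11) for x[n] = (6/11)^n * u[n]
Z{x[n-3]} = z^(-3) * z/(z - 6/11) = z^(-2)/(z - 6/11)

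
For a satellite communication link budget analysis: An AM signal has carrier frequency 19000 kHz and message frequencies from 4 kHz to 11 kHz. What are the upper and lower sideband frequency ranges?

Upper sideband (USB) = fc + [fm_low, fm_high] = 19000 + [4, 11] = [19004, 19011] kHz
Lower sideband (LSB) = fc - [fm_high, fm_low] = 19000 - [11, 4] = [18989, 18996] kHz
Total occupied spectrum: 18989 kHz to 19011 kHz (plus carrier at 19000 kHz)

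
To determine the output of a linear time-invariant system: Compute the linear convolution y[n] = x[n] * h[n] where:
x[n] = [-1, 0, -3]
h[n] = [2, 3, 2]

y[n] = sum_k x[k]*h[n-k]. Output length = len(x) + len(h) - 1 = 3 + 3 - 1 = 5.
y[0] = -1*2 = -2
y[1] = 0*2 + -1*3 = -3
y[2] = -3*2 + 0*3 + -1*2 = -8
y[3] = -3*3 + 0*2 = -9
y[4] = -3*2 = -6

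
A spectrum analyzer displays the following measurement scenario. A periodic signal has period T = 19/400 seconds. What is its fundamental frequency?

The fundamental frequency is the reciprocal of the period.
f = 1/T = 1/(19/400) = 400/19 Hz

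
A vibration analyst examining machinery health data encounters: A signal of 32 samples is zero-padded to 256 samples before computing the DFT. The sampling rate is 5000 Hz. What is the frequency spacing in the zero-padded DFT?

Original DFT: N = 32, resolution = f_s/N = 5000/32 = 625/4 Hz
Zero-padded DFT: N = 256, resolution = f_s/N = 5000/256 = 625/32 Hz
Zero-padding interpolates the spectrum (finer frequency grid)
but does NOT improve the true spectral resolution (ability to resolve close frequencies).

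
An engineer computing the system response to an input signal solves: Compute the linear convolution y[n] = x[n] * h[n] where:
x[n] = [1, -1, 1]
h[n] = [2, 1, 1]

y[n] = sum_k x[k]*h[n-k]. Output length = len(x) + len(h) - 1 = 3 + 3 - 1 = 5.
y[0] = 1*2 = 2
y[1] = -1*2 + 1*1 = -1
y[2] = 1*2 + -1*1 + 1*1 = 2
y[3] = 1*1 + -1*1 = 0
y[4] = 1*1 = 1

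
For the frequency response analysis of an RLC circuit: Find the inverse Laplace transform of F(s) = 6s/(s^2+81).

Standard pair: s/(s^2+w^2) <-> cos(wt)*u(t)
With k=6, w=9: f(t) = 6*cos(9t)*u(t)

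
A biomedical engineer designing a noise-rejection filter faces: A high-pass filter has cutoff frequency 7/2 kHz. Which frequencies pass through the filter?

A high-pass filter passes all frequencies above the cutoff frequency 7/2 kHz and attenuates lower frequencies.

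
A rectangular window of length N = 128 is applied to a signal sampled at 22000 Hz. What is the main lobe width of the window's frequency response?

For a rectangular window of length N,
the main lobe width in frequency is 2*f_s/N.
= 2*22000/128 = 1375/4 Hz
This determines the minimum frequency separation for resolving two sinusoids.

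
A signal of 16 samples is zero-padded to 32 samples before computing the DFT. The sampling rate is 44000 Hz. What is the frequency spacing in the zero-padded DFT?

Original DFT: N = 16, resolution = f_s/N = 44000/16 = 2750 Hz
Zero-padded DFT: N = 32, resolution = f_s/N = 44000/32 = 1375 Hz
Zero-padding interpolates the spectrum (finer frequency grid)
but does NOT improve the true spectral resolution (ability to resolve close frequencies).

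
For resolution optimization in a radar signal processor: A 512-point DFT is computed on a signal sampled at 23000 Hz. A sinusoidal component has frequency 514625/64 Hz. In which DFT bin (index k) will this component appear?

DFT frequency resolution = f_s/N = 23000/512 = 2875/64 Hz
Bin index k = f_signal / resolution = 514625/64 / 2875/64 = 179
The signal frequency 514625/64 Hz falls in DFT bin k = 179.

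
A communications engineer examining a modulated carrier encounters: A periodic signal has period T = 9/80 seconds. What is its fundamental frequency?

The fundamental frequency is the reciprocal of the period.
f = 1/T = 1/(9/80) = 80/9 Hz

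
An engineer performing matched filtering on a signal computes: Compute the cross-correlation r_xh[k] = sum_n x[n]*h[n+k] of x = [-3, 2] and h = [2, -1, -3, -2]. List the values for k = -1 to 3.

Both sequences indexed from 0 and zero outside their support.
Lags with overlap: k = -1 to 3.
  r_xh[-1] = x[1]*h[0] = 4
  r_xh[0] = x[0]*h[0] + x[1]*h[1] = -8
  r_xh[1] = x[0]*h[1] + x[1]*h[2] = -3
  r_xh[2] = x[0]*h[2] + x[1]*h[3] = 5
  r_xh[3] = x[0]*h[3] = 6
r_xh = [4, -8, -3, 5, 6] (for k = -1, ..., 3)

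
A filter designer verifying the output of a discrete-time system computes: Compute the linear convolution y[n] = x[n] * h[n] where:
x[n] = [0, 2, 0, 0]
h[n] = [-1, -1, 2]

y[n] = sum_k x[k]*h[n-k]. Output length = len(x) + len(h) - 1 = 4 + 3 - 1 = 6.
y[0] = 0*-1 = 0
y[1] = 2*-1 + 0*-1 = -2
y[2] = 0*-1 + 2*-1 + 0*2 = -2
y[3] = 0*-1 + 0*-1 + 2*2 = 4
y[4] = 0*-1 + 0*2 = 0
y[5] = 0*2 = 0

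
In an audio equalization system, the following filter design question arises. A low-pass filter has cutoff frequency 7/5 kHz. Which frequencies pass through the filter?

A low-pass filter passes all frequencies below the cutoff frequency 7/5 kHz and attenuates higher frequencies.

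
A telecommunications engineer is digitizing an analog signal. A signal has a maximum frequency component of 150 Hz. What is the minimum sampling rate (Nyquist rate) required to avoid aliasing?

By the Nyquist-Shannon sampling theorem,
the minimum sampling rate (Nyquist rate) must be at least 2 * f_max.
Nyquist rate = 2 * 150 Hz = 300 Hz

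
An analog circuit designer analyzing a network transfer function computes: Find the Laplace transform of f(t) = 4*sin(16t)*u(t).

Standard pair: sin(wt)*u(t) <-> w/(s^2+w^2)
With w = 16: L{4*sin(16t)*u(t)} = 64/(s^2+256)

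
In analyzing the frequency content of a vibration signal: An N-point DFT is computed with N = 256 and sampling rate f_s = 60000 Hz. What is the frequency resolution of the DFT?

DFT frequency resolution = f_s / N
= 60000 / 256 = 1875/8 Hz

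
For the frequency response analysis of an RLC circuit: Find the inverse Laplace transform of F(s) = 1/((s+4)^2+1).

Standard pair: w/((s+a)^2+w^2) <-> e^(-at)*sin(wt)*u(t)
With a=4, w=1: f(t) = e^(-4t)*sin(t)*u(t)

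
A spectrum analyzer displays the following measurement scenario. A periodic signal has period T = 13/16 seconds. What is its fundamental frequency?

The fundamental frequency is the reciprocal of the period.
f = 1/T = 1/(13/16) = 16/13 Hz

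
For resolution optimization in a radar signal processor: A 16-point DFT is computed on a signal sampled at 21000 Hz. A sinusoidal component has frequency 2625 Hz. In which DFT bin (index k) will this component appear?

DFT frequency resolution = f_s/N = 21000/16 = 2625/2 Hz
Bin index k = f_signal / resolution = 2625 / 2625/2 = 2
The signal frequency 2625 Hz falls in DFT bin k = 2.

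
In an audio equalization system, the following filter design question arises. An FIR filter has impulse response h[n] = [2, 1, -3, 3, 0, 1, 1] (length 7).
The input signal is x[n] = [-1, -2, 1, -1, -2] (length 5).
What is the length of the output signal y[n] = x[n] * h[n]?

For linear convolution, the output length is:
len(y) = len(x) + len(h) - 1 = 5 + 7 - 1 = 11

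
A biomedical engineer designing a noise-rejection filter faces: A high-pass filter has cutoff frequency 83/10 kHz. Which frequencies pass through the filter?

A high-pass filter passes all frequencies above the cutoff frequency 83/10 kHz and attenuates lower frequencies.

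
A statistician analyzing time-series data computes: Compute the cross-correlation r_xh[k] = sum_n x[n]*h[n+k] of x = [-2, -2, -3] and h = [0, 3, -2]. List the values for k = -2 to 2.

Both sequences indexed from 0 and zero outside their support.
Lags with overlap: k = -2 to 2.
  r_xh[-2] = x[2]*h[0] = 0
  r_xh[-1] = x[1]*h[0] + x[2]*h[1] = -9
  r_xh[0] = x[0]*h[0] + x[1]*h[1] + x[2]*h[2] = 0
  r_xh[1] = x[0]*h[1] + x[1]*h[2] = -2
  r_xh[2] = x[0]*h[2] = 4
r_xh = [0, -9, 0, -2, 4] (for k = -2, ..., 2)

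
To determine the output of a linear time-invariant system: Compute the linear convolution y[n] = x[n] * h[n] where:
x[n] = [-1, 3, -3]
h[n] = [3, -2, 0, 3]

y[n] = sum_k x[k]*h[n-k]. Output length = len(x) + len(h) - 1 = 3 + 4 - 1 = 6.
y[0] = -1*3 = -3
y[1] = 3*3 + -1*-2 = 11
y[2] = -3*3 + 3*-2 + -1*0 = -15
y[3] = -3*-2 + 3*0 + -1*3 = 3
y[4] = -3*0 + 3*3 = 9
y[5] = -3*3 = -9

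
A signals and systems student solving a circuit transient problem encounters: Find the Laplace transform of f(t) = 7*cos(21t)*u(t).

Standard pair: cos(wt)*u(t) <-> s/(s^2+w^2)
With w = 21: L{7*cos(21t)*u(t)} = 7s/(s^2+441)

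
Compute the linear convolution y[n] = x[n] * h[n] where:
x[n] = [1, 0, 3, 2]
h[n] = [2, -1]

y[n] = sum_k x[k]*h[n-k]. Output length = len(x) + len(h) - 1 = 4 + 2 - 1 = 5.
y[0] = 1*2 = 2
y[1] = 0*2 + 1*-1 = -1
y[2] = 3*2 + 0*-1 = 6
y[3] = 2*2 + 3*-1 = 1
y[4] = 2*-1 = -2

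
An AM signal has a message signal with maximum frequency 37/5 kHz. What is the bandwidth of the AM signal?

In AM (double-sideband), the bandwidth is twice the message frequency.
BW = 2 * f_m = 2 * 37/5 kHz = 74/5 kHz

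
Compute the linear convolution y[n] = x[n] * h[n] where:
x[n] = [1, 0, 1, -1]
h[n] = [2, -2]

y[n] = sum_k x[k]*h[n-k]. Output length = len(x) + len(h) - 1 = 4 + 2 - 1 = 5.
y[0] = 1*2 = 2
y[1] = 0*2 + 1*-2 = -2
y[2] = 1*2 + 0*-2 = 2
y[3] = -1*2 + 1*-2 = -4
y[4] = -1*-2 = 2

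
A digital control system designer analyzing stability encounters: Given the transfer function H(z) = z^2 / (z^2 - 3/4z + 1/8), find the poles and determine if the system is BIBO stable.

Poles are roots of the denominator: z^2 - 3/4z + 1/8 = 0.
Quadratic formula: z = [-(-3/4) +/- sqrt((-3/4)^2 - 4*(1/8))] / 2
Discriminant = 9/16 - 1/2 = 1/16; sqrt = 1/4.
z = (3/4 +/- 1/4) / 2 => z = 1/2 or z = 1/4.
|p1| = 1/4, |p2| = 1/2.
For BIBO stability, all poles must lie inside the unit circle (|p| < 1).
System is STABLE since both |p| < 1.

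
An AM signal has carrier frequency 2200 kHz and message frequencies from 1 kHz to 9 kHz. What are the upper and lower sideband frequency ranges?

Upper sideband (USB) = fc + [fm_low, fm_high] = 2200 + [1, 9] = [2201, 2209] kHz
Lower sideband (LSB) = fc - [fm_high, fm_low] = 2200 - [9, 1] = [2191, 2199] kHz
Total occupied spectrum: 2191 kHz to 2209 kHz (plus carrier at 2200 kHz)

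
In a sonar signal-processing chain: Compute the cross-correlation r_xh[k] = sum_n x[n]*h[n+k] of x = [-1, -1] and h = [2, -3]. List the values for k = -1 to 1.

Both sequences indexed from 0 and zero outside their support.
Lags with overlap: k = -1 to 1.
  r_xh[-1] = x[1]*h[0] = -2
  r_xh[0] = x[0]*h[0] + x[1]*h[1] = 1
  r_xh[1] = x[0]*h[1] = 3
r_xh = [-2, 1, 3] (for k = -1, ..., 1)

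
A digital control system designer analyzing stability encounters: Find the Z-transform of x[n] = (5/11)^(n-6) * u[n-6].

Time-shifting property: if X(z) = Z{x[n]}, then Z{x[n-d]} = z^(-d) * X(z)
X(z) = z/(z - 5/11) for x[n] = (5/11)^n * u[n]
Z{x[n-6]} = z^(-6) * z/(z - 5/11) = z^(-5)/(z - 5/11)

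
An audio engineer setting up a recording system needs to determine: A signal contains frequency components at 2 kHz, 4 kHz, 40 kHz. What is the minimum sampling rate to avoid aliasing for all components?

The highest frequency component is f_max = 40 kHz.
Nyquist rate = 2 * f_max = 2 * 40 kHz = 80 kHz.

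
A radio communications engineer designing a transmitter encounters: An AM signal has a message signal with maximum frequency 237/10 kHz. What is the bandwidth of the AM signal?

In AM (double-sideband), the bandwidth is twice the message frequency.
BW = 2 * f_m = 2 * 237/10 kHz = 237/5 kHz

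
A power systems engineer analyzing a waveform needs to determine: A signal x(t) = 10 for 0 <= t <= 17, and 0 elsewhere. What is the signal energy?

Energy = integral of |x(t)|^2 dt over the signal duration
= 10^2 * 17 = 100 * 17 = 1700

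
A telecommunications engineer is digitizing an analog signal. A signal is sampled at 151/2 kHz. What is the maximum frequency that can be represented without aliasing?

The maximum frequency that can be represented without aliasing
is the Nyquist frequency: f_max = f_s / 2 = 151/2 kHz / 2 = 151/4 kHz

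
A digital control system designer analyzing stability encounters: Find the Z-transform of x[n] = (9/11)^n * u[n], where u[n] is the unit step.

The Z-transform of a^n * u[n] is z/(z-a) for |z| > |a|.
Here a = 9/11, so X(z) = z/(z - (9/11)) = 11z/(11z - 9)
ROC: |z| > 9/11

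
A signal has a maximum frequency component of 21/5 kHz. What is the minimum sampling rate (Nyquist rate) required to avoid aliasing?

By the Nyquist-Shannon sampling theorem,
the minimum sampling rate (Nyquist rate) must be at least 2 * f_max.
Nyquist rate = 2 * 21/5 kHz = 42/5 kHz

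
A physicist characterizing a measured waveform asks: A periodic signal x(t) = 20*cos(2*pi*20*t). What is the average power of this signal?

Average power of A*cos(wt) is A^2/2.
P = 20^2 / 2 = 400/2 = 200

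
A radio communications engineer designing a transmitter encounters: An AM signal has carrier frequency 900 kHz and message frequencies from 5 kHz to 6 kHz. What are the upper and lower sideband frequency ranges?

Upper sideband (USB) = fc + [fm_low, fm_high] = 900 + [5, 6] = [905, 906] kHz
Lower sideband (LSB) = fc - [fm_high, fm_low] = 900 - [6, 5] = [894, 895] kHz
Total occupied spectrum: 894 kHz to 906 kHz (plus carrier at 900 kHz)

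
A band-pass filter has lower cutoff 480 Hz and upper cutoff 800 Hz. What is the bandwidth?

Bandwidth = f_high - f_low
= 800 Hz - 480 Hz = 320 Hz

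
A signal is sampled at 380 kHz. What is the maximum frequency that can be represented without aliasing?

The maximum frequency that can be represented without aliasing
is the Nyquist frequency: f_max = f_s / 2 = 380 kHz / 2 = 190 kHz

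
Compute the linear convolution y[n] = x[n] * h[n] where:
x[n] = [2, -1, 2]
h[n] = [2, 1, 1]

y[n] = sum_k x[k]*h[n-k]. Output length = len(x) + len(h) - 1 = 3 + 3 - 1 = 5.
y[0] = 2*2 = 4
y[1] = -1*2 + 2*1 = 0
y[2] = 2*2 + -1*1 + 2*1 = 5
y[3] = 2*1 + -1*1 = 1
y[4] = 2*1 = 2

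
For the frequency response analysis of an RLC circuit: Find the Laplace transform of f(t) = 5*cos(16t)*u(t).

Standard pair: cos(wt)*u(t) <-> s/(s^2+w^2)
With w = 16: L{5*cos(16t)*u(t)} = 5s/(s^2+256)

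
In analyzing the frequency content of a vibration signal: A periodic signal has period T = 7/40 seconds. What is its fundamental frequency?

The fundamental frequency is the reciprocal of the period.
f = 1/T = 1/(7/40) = 40/7 Hz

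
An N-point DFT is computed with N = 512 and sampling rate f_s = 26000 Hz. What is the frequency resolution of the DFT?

DFT frequency resolution = f_s / N
= 26000 / 512 = 1625/32 Hz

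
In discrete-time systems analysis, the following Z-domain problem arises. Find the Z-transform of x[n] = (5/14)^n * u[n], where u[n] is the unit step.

The Z-transform of a^n * u[n] is z/(z-a) for |z| > |a|.
Here a = 5/14, so X(z) = z/(z - (5/14)) = 14z/(14z - 5)
ROC: |z| > 5/14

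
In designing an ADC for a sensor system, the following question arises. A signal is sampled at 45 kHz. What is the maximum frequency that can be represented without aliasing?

The maximum frequency that can be represented without aliasing
is the Nyquist frequency: f_max = f_s / 2 = 45 kHz / 2 = 45/2 kHz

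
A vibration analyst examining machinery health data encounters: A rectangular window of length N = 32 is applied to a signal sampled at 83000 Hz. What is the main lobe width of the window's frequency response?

For a rectangular window of length N,
the main lobe width in frequency is 2*f_s/N.
= 2*83000/32 = 10375/2 Hz
This determines the minimum frequency separation for resolving two sinusoids.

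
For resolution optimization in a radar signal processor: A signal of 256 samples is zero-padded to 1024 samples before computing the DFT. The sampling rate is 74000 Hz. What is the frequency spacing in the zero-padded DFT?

Original DFT: N = 256, resolution = f_s/N = 74000/256 = 4625/16 Hz
Zero-padded DFT: N = 1024, resolution = f_s/N = 74000/1024 = 4625/64 Hz
Zero-padding interpolates the spectrum (finer frequency grid)
but does NOT improve the true spectral resolution (ability to resolve close frequencies).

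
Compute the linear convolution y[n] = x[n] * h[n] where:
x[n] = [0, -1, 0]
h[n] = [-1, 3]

y[n] = sum_k x[k]*h[n-k]. Output length = len(x) + len(h) - 1 = 3 + 2 - 1 = 4.
y[0] = 0*-1 = 0
y[1] = -1*-1 + 0*3 = 1
y[2] = 0*-1 + -1*3 = -3
y[3] = 0*3 = 0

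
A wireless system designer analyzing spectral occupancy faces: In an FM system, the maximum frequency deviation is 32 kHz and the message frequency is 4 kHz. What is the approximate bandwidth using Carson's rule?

Carson's rule: BW = 2*(delta_f + f_m)
= 2*(32 + 4) kHz = 72 kHz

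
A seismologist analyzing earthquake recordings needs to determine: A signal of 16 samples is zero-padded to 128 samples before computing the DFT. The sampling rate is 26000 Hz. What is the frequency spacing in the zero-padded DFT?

Original DFT: N = 16, resolution = f_s/N = 26000/16 = 1625 Hz
Zero-padded DFT: N = 128, resolution = f_s/N = 26000/128 = 1625/8 Hz
Zero-padding interpolates the spectrum (finer frequency grid)
but does NOT improve the true spectral resolution (ability to resolve close frequencies).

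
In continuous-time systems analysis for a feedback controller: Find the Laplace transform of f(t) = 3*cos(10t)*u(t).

Standard pair: cos(wt)*u(t) <-> s/(s^2+w^2)
With w = 10: L{3*cos(10t)*u(t)} = 3s/(s^2+100)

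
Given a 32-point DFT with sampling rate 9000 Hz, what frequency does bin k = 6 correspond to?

The frequency of DFT bin k is: f_k = k * f_s / N
f_6 = 6 * 9000 / 32 = 3375/2 Hz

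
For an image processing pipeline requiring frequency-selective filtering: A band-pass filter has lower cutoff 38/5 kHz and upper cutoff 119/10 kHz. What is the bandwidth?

Bandwidth = f_high - f_low
= 119/10 kHz - 38/5 kHz = 43/10 kHz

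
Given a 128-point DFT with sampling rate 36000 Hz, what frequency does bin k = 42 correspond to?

The frequency of DFT bin k is: f_k = k * f_s / N
f_42 = 42 * 36000 / 128 = 23625/2 Hz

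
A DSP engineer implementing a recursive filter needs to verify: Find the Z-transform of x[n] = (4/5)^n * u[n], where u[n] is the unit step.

The Z-transform of a^n * u[n] is z/(z-a) for |z| > |a|.
Here a = 4/5, so X(z) = z/(z - (4/5)) = 5z/(5z - 4)
ROC: |z| > 4/5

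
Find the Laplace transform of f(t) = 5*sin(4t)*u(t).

Standard pair: sin(wt)*u(t) <-> w/(s^2+w^2)
With w = 4: L{5*sin(4t)*u(t)} = 20/(s^2+16)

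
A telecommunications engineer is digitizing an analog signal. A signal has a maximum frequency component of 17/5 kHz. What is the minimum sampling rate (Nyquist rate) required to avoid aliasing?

By the Nyquist-Shannon sampling theorem,
the minimum sampling rate (Nyquist rate) must be at least 2 * f_max.
Nyquist rate = 2 * 17/5 kHz = 34/5 kHz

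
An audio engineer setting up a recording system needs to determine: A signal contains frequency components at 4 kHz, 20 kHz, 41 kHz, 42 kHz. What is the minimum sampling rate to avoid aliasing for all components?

The highest frequency component is f_max = 42 kHz.
Nyquist rate = 2 * f_max = 2 * 42 kHz = 84 kHz.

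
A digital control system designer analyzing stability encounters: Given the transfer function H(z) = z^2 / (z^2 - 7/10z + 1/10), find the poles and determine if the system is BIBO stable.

Poles are roots of the denominator: z^2 - 7/10z + 1/10 = 0.
Quadratic formula: z = [-(-7/10) +/- sqrt((-7/10)^2 - 4*(1/10))] / 2
Discriminant = 49/100 - 2/5 = 9/100; sqrt = 3/10.
z = (7/10 +/- 3/10) / 2 => z = 1/2 or z = 1/5.
|p1| = 1/2, |p2| = 1/5.
For BIBO stability, all poles must lie inside the unit circle (|p| < 1).
System is STABLE since both |p| < 1.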